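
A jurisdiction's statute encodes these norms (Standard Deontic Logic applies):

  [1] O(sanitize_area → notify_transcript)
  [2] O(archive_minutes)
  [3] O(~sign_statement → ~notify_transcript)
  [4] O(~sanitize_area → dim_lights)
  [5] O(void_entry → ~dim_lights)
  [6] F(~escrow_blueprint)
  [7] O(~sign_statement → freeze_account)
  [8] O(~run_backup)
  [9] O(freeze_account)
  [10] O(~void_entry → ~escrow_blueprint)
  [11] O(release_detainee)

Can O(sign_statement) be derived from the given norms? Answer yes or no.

F(~escrow_blueprint) at premise 6 means O(escrow_blueprint).
Premise 10, O(~void_entry → ~escrow_blueprint), contraposes to O(escrow_blueprint → void_entry); with O(escrow_blueprint) we get O(void_entry).
Applying K to premise 5 (O(void_entry → ~dim_lights)) and O(void_entry) yields O(~dim_lights).
Premise 4 is O(~sanitize_area → dim_lights); contrapositively O(~dim_lights → sanitize_area). Since O(~dim_lights) holds, K gives O(sanitize_area).
Applying K to premise 1 (O(sanitize_area → notify_transcript)) and O(sanitize_area) yields O(notify_transcript).
Premise 3, O(~sign_statement → ~notify_transcript), contraposes to O(notify_transcript → sign_statement); with O(notify_transcript) we get O(sign_statement).
Premises 2, 7, 8, 9, 11 do not contribute to this derivation.
So O(sign_statement) follows.

Yes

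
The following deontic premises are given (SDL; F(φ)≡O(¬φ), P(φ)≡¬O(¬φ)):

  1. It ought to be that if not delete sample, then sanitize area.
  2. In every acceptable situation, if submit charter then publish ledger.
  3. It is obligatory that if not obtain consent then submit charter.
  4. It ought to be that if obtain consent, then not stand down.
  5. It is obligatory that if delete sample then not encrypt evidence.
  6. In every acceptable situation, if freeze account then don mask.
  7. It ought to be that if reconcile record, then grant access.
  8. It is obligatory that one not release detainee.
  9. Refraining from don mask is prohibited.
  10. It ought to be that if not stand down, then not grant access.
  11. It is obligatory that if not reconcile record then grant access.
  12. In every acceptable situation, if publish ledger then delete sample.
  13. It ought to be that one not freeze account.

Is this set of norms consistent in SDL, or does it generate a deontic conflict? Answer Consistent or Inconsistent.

Consistent

Premise 6 is O(freeze_account → don_mask); even if O(don_mask) held, inferring O(freeze_account) would be affirming the consequent — invalid.
So O(freeze_account) is not derivable, and the apparent clash with O(¬freeze_account) does not arise.
A world satisfying every obligation exists (e.g. delete_sample=true, don_mask=true, encrypt_evidence=false, freeze_account=false, grant_access=true, obtain_consent=false, publish_ledger=true, reconcile_record=false, release_detainee=false, sanitize_area=false, stand_down=true, submit_charter=true); no atom is both obligatory and forbidden, so the set is consistent.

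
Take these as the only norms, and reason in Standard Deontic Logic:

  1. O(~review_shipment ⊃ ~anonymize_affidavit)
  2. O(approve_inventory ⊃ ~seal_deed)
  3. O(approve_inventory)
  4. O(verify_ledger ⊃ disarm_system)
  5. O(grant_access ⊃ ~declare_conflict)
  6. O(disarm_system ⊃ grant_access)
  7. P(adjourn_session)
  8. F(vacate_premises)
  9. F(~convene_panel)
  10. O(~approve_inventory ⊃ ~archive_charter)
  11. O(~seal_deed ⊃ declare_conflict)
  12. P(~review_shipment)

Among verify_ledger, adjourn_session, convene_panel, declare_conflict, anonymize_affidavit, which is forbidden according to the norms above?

verify_ledger

From premise 3 we have O(approve_inventory).
From O(approve_inventory) and premise 2, O(approve_inventory ⊃ ~seal_deed), we obtain O(~seal_deed).
Applying K to premise 11 (O(~seal_deed ⊃ declare_conflict)) and O(~seal_deed) yields O(declare_conflict).
Premise 5 is O(grant_access ⊃ ~declare_conflict); contrapositively O(declare_conflict ⊃ ~grant_access). Since O(declare_conflict) holds, K gives O(~grant_access).
Premise 6, O(disarm_system ⊃ grant_access), contraposes to O(~grant_access ⊃ ~disarm_system); with O(~grant_access) we get O(~disarm_system).
The contrapositive of premise 4 (O(verify_ledger ⊃ disarm_system)) is O(~disarm_system ⊃ ~verify_ledger), and O(~disarm_system) is already established, so O(~verify_ledger).
So O(~verify_ledger) holds, i.e. verify_ledger is forbidden. None of the other listed options is forbidden under the premises.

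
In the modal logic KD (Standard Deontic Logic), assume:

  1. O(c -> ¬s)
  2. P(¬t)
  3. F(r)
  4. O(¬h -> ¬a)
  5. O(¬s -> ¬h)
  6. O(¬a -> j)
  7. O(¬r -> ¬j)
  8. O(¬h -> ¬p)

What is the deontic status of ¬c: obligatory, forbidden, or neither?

F(r) at premise 3 means O(¬r).
Premise 7 is O(¬r -> ¬j); since O(¬r), deontic closure gives O(¬j).
The contrapositive of premise 6 (O(¬a -> j)) is O(¬j -> a), and O(¬j) is already established, so O(a).
Premise 4, O(¬h -> ¬a), contraposes to O(a -> h); with O(a) we get O(h).
Premise 5, O(¬s -> ¬h), contraposes to O(h -> s); with O(h) we get O(s).
Premise 1, O(c -> ¬s), contraposes to O(s -> ¬c); with O(s) we get O(¬c).
Premises 2, 8 do not contribute to this derivation.
Hence ¬c is obligatory.

Obligatory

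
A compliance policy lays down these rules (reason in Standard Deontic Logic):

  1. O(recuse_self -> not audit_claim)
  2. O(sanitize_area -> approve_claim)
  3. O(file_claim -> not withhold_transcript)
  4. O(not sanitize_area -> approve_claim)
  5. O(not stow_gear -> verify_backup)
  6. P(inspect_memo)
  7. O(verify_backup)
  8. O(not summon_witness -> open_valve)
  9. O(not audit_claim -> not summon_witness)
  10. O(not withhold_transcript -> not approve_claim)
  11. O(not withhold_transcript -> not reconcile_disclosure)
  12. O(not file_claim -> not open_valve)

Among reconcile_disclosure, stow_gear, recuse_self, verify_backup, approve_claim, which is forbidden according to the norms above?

By case analysis on sanitize_area: premise 2 gives O(sanitize_area -> approve_claim) and premise 4 gives O(not sanitize_area -> approve_claim), so O(approve_claim) either way.
Premise 10, O(not withhold_transcript -> not approve_claim), contraposes to O(approve_claim -> withhold_transcript); with O(approve_claim) we get O(withhold_transcript).
The contrapositive of premise 3 (O(file_claim -> not withhold_transcript)) is O(withhold_transcript -> not file_claim), and O(withhold_transcript) is already established, so O(not file_claim).
From O(not file_claim) and premise 12, O(not file_claim -> not open_valve), we obtain O(not open_valve).
The contrapositive of premise 8 (O(not summon_witness -> open_valve)) is O(not open_valve -> summon_witness), and O(not open_valve) is already established, so O(summon_witness).
The contrapositive of premise 9 (O(not audit_claim -> not summon_witness)) is O(summon_witness -> audit_claim), and O(summon_witness) is already established, so O(audit_claim).
Premise 1 is O(recuse_self -> not audit_claim); contrapositively O(audit_claim -> not recuse_self). Since O(audit_claim) holds, K gives O(not recuse_self).
So O(not recuse_self) holds, i.e. recuse_self is forbidden. None of the other listed options is forbidden under the premises.

recuse_self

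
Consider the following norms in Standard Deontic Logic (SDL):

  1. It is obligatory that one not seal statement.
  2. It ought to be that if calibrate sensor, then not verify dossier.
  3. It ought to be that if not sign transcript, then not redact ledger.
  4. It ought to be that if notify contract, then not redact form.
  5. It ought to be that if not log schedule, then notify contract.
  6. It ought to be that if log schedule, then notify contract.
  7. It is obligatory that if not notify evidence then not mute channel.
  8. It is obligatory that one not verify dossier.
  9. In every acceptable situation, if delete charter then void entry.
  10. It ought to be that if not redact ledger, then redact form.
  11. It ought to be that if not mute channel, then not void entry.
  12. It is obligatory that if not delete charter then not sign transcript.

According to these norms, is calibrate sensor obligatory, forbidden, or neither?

Premise 2 is O(calibrate_sensor → ¬verify_dossier); even if O(¬verify_dossier) held, inferring O(calibrate_sensor) would be affirming the consequent — invalid.
No premise or chain of K-axiom applications forces O(calibrate_sensor), and none forces O(¬calibrate_sensor). So calibrate_sensor is neither obligatory nor forbidden under these norms.

Neither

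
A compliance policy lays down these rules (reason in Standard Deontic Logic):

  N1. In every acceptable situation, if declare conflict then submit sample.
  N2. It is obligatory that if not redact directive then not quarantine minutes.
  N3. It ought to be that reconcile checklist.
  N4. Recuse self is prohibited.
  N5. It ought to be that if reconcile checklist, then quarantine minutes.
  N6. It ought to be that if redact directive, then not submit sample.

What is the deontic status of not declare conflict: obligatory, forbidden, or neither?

Obligatory

Premise 3 states O(reconcile_checklist) outright.
From O(reconcile_checklist) and premise 5, O(reconcile_checklist → quarantine_minutes), we obtain O(quarantine_minutes).
Premise 2, O(¬redact_directive → ¬quarantine_minutes), contraposes to O(quarantine_minutes → redact_directive); with O(quarantine_minutes) we get O(redact_directive).
Applying K to premise 6 (O(redact_directive → ¬submit_sample)) and O(redact_directive) yields O(¬submit_sample).
Premise 1 is O(declare_conflict → submit_sample); contrapositively O(¬submit_sample → ¬declare_conflict). Since O(¬submit_sample) holds, K gives O(¬declare_conflict).
Premise 4 does not contribute to this derivation.
Hence ¬declare_conflict is obligatory.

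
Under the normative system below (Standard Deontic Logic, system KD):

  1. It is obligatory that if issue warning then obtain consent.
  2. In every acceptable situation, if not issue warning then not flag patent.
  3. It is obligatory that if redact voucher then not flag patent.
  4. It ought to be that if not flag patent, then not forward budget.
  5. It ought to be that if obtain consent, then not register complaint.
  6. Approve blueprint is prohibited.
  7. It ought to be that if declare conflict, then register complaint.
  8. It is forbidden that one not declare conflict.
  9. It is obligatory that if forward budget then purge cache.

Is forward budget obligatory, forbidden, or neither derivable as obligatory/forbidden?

F(¬declare_conflict) at premise 8 means O(declare_conflict).
With premise 7, O(declare_conflict → register_complaint), the K-axiom yields O(register_complaint).
Premise 5, O(obtain_consent → ¬register_complaint), contraposes to O(register_complaint → ¬obtain_consent); with O(register_complaint) we get O(¬obtain_consent).
Premise 1 is O(issue_warning → obtain_consent); contrapositively O(¬obtain_consent → ¬issue_warning). Since O(¬obtain_consent) holds, K gives O(¬issue_warning).
From O(¬issue_warning) and premise 2, O(¬issue_warning → ¬flag_patent), we obtain O(¬flag_patent).
Premise 4 is O(¬flag_patent → ¬forward_budget); since O(¬flag_patent), deontic closure gives O(¬forward_budget).
Premises 3, 6, 9 do not contribute to this derivation.
Thus O(¬forward_budget), which is F(forward_budget): forward_budget is forbidden.

Forbidden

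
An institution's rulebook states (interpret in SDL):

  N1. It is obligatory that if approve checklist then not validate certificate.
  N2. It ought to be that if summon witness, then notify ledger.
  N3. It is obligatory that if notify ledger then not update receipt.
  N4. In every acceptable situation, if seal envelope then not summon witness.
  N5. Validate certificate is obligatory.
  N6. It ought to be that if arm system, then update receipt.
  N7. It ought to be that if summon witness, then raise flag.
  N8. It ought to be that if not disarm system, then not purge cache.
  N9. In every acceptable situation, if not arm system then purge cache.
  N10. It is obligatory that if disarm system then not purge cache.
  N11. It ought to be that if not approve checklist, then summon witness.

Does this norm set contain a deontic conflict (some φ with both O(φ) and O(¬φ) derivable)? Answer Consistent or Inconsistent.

Inconsistent

Premises 10 and 8 are O(disarm_system → ¬purge_cache) and O(¬disarm_system → ¬purge_cache); every ideal world satisfies disarm_system or ¬disarm_system, so in either case ¬purge_cache holds — hence O(¬purge_cache).
Premise 9, O(¬arm_system → purge_cache), contraposes to O(¬purge_cache → arm_system); with O(¬purge_cache) we get O(arm_system).
With premise 6, O(arm_system → update_receipt), the K-axiom yields O(update_receipt).
The contrapositive of premise 3 (O(notify_ledger → ¬update_receipt)) is O(update_receipt → ¬notify_ledger), and O(update_receipt) is already established, so O(¬notify_ledger).
The contrapositive of premise 2 (O(summon_witness → notify_ledger)) is O(¬notify_ledger → ¬summon_witness), and O(¬notify_ledger) is already established, so O(¬summon_witness).
The contrapositive of premise 11 (O(¬approve_checklist → summon_witness)) is O(¬summon_witness → approve_checklist), and O(¬summon_witness) is already established, so O(approve_checklist).
From O(approve_checklist) and premise 1, O(approve_checklist → ¬validate_certificate), we obtain O(¬validate_certificate).
But premise 5 directly asserts O(validate_certificate).
We now have both O(¬validate_certificate) and O(validate_certificate) — validate_certificate is simultaneously obligatory and forbidden, violating the D-axiom.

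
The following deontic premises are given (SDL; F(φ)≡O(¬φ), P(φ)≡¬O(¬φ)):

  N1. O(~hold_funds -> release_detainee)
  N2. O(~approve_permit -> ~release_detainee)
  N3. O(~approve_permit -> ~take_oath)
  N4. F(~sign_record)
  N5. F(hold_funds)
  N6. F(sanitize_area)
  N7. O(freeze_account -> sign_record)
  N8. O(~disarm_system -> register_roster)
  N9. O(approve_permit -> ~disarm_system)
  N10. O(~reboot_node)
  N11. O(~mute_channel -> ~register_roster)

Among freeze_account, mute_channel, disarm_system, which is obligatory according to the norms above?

Premise 5, F(hold_funds), is equivalent to O(~hold_funds).
From O(~hold_funds) and premise 1, O(~hold_funds -> release_detainee), we obtain O(release_detainee).
The contrapositive of premise 2 (O(~approve_permit -> ~release_detainee)) is O(release_detainee -> approve_permit), and O(release_detainee) is already established, so O(approve_permit).
With premise 9, O(approve_permit -> ~disarm_system), the K-axiom yields O(~disarm_system).
Applying K to premise 8 (O(~disarm_system -> register_roster)) and O(~disarm_system) yields O(register_roster).
Premise 11 is O(~mute_channel -> ~register_roster); contrapositively O(register_roster -> mute_channel). Since O(register_roster) holds, K gives O(mute_channel).
So O(mute_channel) holds — mute_channel is obligatory. None of the other listed options is made obligatory by any chain of premises.

mute_channel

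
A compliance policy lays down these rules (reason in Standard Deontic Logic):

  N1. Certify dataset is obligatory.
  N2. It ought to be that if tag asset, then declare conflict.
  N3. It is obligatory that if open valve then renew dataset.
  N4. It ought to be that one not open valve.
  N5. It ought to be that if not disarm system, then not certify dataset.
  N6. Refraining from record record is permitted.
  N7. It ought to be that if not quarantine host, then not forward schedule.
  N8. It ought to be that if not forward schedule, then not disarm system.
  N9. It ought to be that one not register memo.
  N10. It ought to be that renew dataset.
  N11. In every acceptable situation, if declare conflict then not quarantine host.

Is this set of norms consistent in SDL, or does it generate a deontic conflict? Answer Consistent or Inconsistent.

Consistent

Premise 3 is O(open_valve → renew_dataset); even if O(renew_dataset) held, inferring O(open_valve) would be affirming the consequent — invalid.
So O(open_valve) is not derivable, and the apparent clash with O(¬open_valve) does not arise.
A world satisfying every obligation exists (e.g. certify_dataset=true, declare_conflict=false, disarm_system=true, forward_schedule=true, open_valve=false, quarantine_host=true, record_record=false, register_memo=false, renew_dataset=true, tag_asset=false); no atom is both obligatory and forbidden, so the set is consistent.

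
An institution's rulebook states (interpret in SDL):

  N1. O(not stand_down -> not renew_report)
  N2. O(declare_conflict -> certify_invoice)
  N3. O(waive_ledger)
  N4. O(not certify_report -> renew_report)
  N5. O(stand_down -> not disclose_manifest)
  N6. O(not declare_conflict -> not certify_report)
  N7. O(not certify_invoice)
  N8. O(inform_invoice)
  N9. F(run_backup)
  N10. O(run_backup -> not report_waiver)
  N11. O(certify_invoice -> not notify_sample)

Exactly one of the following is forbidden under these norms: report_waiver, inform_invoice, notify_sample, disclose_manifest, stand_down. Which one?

From premise 7 we have O(not certify_invoice).
Premise 2 is O(declare_conflict -> certify_invoice); contrapositively O(not certify_invoice -> not declare_conflict). Since O(not certify_invoice) holds, K gives O(not declare_conflict).
Applying K to premise 6 (O(not declare_conflict -> not certify_report)) and O(not declare_conflict) yields O(not certify_report).
Applying K to premise 4 (O(not certify_report -> renew_report)) and O(not certify_report) yields O(renew_report).
Premise 1, O(not stand_down -> not renew_report), contraposes to O(renew_report -> stand_down); with O(renew_report) we get O(stand_down).
Premise 5 is O(stand_down -> not disclose_manifest); since O(stand_down), deontic closure gives O(not disclose_manifest).
So O(not disclose_manifest) holds, i.e. disclose_manifest is forbidden. None of the other listed options is forbidden under the premises.

disclose_manifest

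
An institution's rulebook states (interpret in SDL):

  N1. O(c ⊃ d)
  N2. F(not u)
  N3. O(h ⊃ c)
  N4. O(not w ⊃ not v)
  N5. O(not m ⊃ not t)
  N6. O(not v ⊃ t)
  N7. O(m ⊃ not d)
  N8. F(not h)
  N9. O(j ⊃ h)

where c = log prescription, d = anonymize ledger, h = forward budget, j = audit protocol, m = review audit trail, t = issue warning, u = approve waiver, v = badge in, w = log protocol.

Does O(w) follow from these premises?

Yes

Premise 8, F(not h), is equivalent to O(h).
Premise 3 is O(h ⊃ c); since O(h), deontic closure gives O(c).
With premise 1, O(c ⊃ d), the K-axiom yields O(d).
Premise 7 is O(m ⊃ not d); contrapositively O(d ⊃ not m). Since O(d) holds, K gives O(not m).
With premise 5, O(not m ⊃ not t), the K-axiom yields O(not t).
The contrapositive of premise 6 (O(not v ⊃ t)) is O(not t ⊃ v), and O(not t) is already established, so O(v).
Premise 4, O(not w ⊃ not v), contraposes to O(v ⊃ w); with O(v) we get O(w).
Premises 2, 9 do not contribute to this derivation.
So O(w) follows.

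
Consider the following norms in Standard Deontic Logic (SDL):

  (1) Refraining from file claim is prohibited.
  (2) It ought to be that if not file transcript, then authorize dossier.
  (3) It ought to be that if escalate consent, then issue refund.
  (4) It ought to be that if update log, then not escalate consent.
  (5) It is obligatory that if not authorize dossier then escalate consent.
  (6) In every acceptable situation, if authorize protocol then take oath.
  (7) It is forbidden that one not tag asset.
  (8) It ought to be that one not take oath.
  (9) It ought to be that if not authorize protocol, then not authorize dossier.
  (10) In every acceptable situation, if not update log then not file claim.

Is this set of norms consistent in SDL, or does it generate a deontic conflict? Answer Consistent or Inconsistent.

Inconsistent

Premise 1 is F(¬file_claim), i.e. O(file_claim).
Premise 10 is O(¬update_log → ¬file_claim); contrapositively O(file_claim → update_log). Since O(file_claim) holds, K gives O(update_log).
Premise 4 is O(update_log → ¬escalate_consent); since O(update_log), deontic closure gives O(¬escalate_consent).
The contrapositive of premise 5 (O(¬authorize_dossier → escalate_consent)) is O(¬escalate_consent → authorize_dossier), and O(¬escalate_consent) is already established, so O(authorize_dossier).
Premise 9, O(¬authorize_protocol → ¬authorize_dossier), contraposes to O(authorize_dossier → authorize_protocol); with O(authorize_dossier) we get O(authorize_protocol).
With premise 6, O(authorize_protocol → take_oath), the K-axiom yields O(take_oath).
Yet premise 8 states O(¬take_oath).
We now have both O(take_oath) and O(¬take_oath) — take_oath is simultaneously obligatory and forbidden, violating the D-axiom.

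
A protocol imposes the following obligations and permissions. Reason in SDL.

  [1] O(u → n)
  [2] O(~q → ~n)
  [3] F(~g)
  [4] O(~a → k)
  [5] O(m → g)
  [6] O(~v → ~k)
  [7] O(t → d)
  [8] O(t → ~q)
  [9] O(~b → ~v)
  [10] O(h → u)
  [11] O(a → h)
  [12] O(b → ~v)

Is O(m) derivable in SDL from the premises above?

Premise 5 is O(m → g); even if O(g) held, inferring O(m) would be affirming the consequent — invalid.
No other premise forces O(m). An ideal world satisfying every premise can still have m false, so O(m) is not derivable.

No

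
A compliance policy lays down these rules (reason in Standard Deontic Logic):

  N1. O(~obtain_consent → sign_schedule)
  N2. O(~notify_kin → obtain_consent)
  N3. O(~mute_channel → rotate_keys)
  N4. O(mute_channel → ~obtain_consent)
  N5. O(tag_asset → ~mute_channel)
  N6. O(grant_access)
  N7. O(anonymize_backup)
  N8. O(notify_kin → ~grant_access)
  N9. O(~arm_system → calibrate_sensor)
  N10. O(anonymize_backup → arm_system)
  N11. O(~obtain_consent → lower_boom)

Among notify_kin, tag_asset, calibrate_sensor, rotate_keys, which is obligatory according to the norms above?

From premise 6 we have O(grant_access).
Premise 8, O(notify_kin → ~grant_access), contraposes to O(grant_access → ~notify_kin); with O(grant_access) we get O(~notify_kin).
From O(~notify_kin) and premise 2, O(~notify_kin → obtain_consent), we obtain O(obtain_consent).
The contrapositive of premise 4 (O(mute_channel → ~obtain_consent)) is O(obtain_consent → ~mute_channel), and O(obtain_consent) is already established, so O(~mute_channel).
Premise 3 is O(~mute_channel → rotate_keys); since O(~mute_channel), deontic closure gives O(rotate_keys).
So O(rotate_keys) holds — rotate_keys is obligatory. None of the other listed options is made obligatory by any chain of premises.

rotate_keys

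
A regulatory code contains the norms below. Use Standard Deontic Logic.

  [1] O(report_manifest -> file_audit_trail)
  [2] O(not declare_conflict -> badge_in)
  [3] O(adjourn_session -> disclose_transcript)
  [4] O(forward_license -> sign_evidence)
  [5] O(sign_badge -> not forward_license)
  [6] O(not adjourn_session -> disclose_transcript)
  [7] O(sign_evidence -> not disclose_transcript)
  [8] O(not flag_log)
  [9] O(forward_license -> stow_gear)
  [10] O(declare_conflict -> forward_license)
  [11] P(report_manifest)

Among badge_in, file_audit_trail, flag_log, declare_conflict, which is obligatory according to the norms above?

Premises 6 and 3 are O(not adjourn_session -> disclose_transcript) and O(adjourn_session -> disclose_transcript); every ideal world satisfies not adjourn_session or adjourn_session, so in either case disclose_transcript holds — hence O(disclose_transcript).
Premise 7 is O(sign_evidence -> not disclose_transcript); contrapositively O(disclose_transcript -> not sign_evidence). Since O(disclose_transcript) holds, K gives O(not sign_evidence).
Premise 4, O(forward_license -> sign_evidence), contraposes to O(not sign_evidence -> not forward_license); with O(not sign_evidence) we get O(not forward_license).
Premise 10, O(declare_conflict -> forward_license), contraposes to O(not forward_license -> not declare_conflict); with O(not forward_license) we get O(not declare_conflict).
Premise 2 is O(not declare_conflict -> badge_in); since O(not declare_conflict), deontic closure gives O(badge_in).
So O(badge_in) holds — badge_in is obligatory. None of the other listed options is made obligatory by any chain of premises.

badge_in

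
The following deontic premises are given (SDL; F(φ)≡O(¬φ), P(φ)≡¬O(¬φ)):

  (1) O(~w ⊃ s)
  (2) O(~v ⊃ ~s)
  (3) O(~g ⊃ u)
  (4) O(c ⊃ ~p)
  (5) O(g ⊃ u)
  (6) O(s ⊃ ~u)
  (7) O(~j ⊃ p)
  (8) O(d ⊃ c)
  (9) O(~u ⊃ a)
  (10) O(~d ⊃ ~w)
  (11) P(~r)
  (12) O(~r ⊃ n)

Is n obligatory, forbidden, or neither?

Premise 12 is O(~r ⊃ n), but O(~r) is not derivable from the premises (the permission P(~r) asserts only ~O(r), not O(~r)), so it does not yield O(n).
No premise or chain of K-axiom applications forces O(n), and none forces O(~n). So n is neither obligatory nor forbidden under these norms.

Neither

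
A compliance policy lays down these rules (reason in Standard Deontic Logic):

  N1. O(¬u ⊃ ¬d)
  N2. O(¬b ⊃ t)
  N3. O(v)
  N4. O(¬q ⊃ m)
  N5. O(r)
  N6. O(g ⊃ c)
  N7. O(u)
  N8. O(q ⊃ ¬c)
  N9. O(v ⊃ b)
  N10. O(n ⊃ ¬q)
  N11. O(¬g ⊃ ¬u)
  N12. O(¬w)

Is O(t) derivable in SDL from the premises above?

Premise 2 is O(¬b ⊃ t), but O(¬b) is not derivable from the premises, so it does not yield O(t).
No other premise forces O(t). An ideal world satisfying every premise can still have t false, so O(t) is not derivable.

No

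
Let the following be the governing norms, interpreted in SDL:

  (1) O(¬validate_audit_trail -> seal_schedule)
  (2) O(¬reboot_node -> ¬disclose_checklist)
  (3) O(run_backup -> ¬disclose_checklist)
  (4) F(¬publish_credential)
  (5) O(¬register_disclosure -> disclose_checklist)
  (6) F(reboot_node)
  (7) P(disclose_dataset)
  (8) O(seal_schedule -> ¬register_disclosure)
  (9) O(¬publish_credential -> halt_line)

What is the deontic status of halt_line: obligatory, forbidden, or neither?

Neither

Premise 9 is O(¬publish_credential -> halt_line), but O(¬publish_credential) is not derivable from the premises, so it does not yield O(halt_line).
No premise or chain of K-axiom applications forces O(halt_line), and none forces O(¬halt_line). So halt_line is neither obligatory nor forbidden under these norms.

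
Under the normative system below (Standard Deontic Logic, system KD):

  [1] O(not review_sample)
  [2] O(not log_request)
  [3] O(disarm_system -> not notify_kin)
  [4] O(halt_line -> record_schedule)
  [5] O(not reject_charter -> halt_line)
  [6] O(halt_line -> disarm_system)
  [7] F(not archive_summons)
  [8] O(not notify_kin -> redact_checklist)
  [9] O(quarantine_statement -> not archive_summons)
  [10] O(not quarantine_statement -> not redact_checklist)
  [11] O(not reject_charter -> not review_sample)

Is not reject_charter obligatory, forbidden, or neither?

F(not archive_summons) at premise 7 means O(archive_summons).
Premise 9, O(quarantine_statement -> not archive_summons), contraposes to O(archive_summons -> not quarantine_statement); with O(archive_summons) we get O(not quarantine_statement).
Premise 10 is O(not quarantine_statement -> not redact_checklist); since O(not quarantine_statement), deontic closure gives O(not redact_checklist).
Premise 8 is O(not notify_kin -> redact_checklist); contrapositively O(not redact_checklist -> notify_kin). Since O(not redact_checklist) holds, K gives O(notify_kin).
The contrapositive of premise 3 (O(disarm_system -> not notify_kin)) is O(notify_kin -> not disarm_system), and O(notify_kin) is already established, so O(not disarm_system).
Premise 6 is O(halt_line -> disarm_system); contrapositively O(not disarm_system -> not halt_line). Since O(not disarm_system) holds, K gives O(not halt_line).
The contrapositive of premise 5 (O(not reject_charter -> halt_line)) is O(not halt_line -> reject_charter), and O(not halt_line) is already established, so O(reject_charter).
Premises 1, 2, 4, 11 do not contribute to this derivation.
Thus O(reject_charter), which is F(not reject_charter): not reject_charter is forbidden.

Forbidden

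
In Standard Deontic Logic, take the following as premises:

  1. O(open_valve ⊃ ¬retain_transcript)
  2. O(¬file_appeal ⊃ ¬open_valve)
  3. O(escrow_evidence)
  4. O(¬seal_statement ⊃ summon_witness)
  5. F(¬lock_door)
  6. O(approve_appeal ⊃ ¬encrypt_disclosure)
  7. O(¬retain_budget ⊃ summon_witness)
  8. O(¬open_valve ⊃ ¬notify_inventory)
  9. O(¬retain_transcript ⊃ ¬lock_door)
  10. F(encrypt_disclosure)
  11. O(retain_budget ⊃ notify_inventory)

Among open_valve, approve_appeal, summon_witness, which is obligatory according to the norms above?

summon_witness

Premise 5 is F(¬lock_door), i.e. O(lock_door).
The contrapositive of premise 9 (O(¬retain_transcript ⊃ ¬lock_door)) is O(lock_door ⊃ retain_transcript), and O(lock_door) is already established, so O(retain_transcript).
The contrapositive of premise 1 (O(open_valve ⊃ ¬retain_transcript)) is O(retain_transcript ⊃ ¬open_valve), and O(retain_transcript) is already established, so O(¬open_valve).
With premise 8, O(¬open_valve ⊃ ¬notify_inventory), the K-axiom yields O(¬notify_inventory).
The contrapositive of premise 11 (O(retain_budget ⊃ notify_inventory)) is O(¬notify_inventory ⊃ ¬retain_budget), and O(¬notify_inventory) is already established, so O(¬retain_budget).
Applying K to premise 7 (O(¬retain_budget ⊃ summon_witness)) and O(¬retain_budget) yields O(summon_witness).
So O(summon_witness) holds — summon_witness is obligatory. None of the other listed options is made obligatory by any chain of premises.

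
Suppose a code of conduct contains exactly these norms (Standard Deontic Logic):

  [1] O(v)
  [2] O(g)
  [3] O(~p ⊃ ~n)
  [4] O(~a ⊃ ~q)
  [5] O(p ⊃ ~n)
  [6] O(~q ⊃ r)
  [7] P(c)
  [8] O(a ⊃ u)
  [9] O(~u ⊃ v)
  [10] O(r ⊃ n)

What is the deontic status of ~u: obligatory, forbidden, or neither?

Premises 3 and 5 cover both cases: O(~p ⊃ ~n) and O(p ⊃ ~n). Since ~p ∨ p is a tautology, O(~n) follows.
Premise 10, O(r ⊃ n), contraposes to O(~n ⊃ ~r); with O(~n) we get O(~r).
The contrapositive of premise 6 (O(~q ⊃ r)) is O(~r ⊃ q), and O(~r) is already established, so O(q).
Premise 4, O(~a ⊃ ~q), contraposes to O(q ⊃ a); with O(q) we get O(a).
With premise 8, O(a ⊃ u), the K-axiom yields O(u).
Premises 1, 2, 7, 9 do not contribute to this derivation.
Thus O(u), which is F(~u): ~u is forbidden.

Forbidden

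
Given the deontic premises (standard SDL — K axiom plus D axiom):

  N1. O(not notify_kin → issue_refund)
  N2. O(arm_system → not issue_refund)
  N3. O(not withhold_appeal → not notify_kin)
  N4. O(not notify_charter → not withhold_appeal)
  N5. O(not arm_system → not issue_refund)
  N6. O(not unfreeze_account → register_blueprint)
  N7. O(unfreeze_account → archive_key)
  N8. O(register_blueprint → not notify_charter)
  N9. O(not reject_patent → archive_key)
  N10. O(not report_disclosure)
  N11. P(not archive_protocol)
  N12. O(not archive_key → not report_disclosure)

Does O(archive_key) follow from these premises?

Premises 2 and 5 cover both cases: O(arm_system → not issue_refund) and O(not arm_system → not issue_refund). Since arm_system ∨ not arm_system is a tautology, O(not issue_refund) follows.
Premise 1, O(not notify_kin → issue_refund), contraposes to O(not issue_refund → notify_kin); with O(not issue_refund) we get O(notify_kin).
Premise 3, O(not withhold_appeal → not notify_kin), contraposes to O(notify_kin → withhold_appeal); with O(notify_kin) we get O(withhold_appeal).
Premise 4 is O(not notify_charter → not withhold_appeal); contrapositively O(withhold_appeal → notify_charter). Since O(withhold_appeal) holds, K gives O(notify_charter).
Premise 8 is O(register_blueprint → not notify_charter); contrapositively O(notify_charter → not register_blueprint). Since O(notify_charter) holds, K gives O(not register_blueprint).
Premise 6 is O(not unfreeze_account → register_blueprint); contrapositively O(not register_blueprint → unfreeze_account). Since O(not register_blueprint) holds, K gives O(unfreeze_account).
With premise 7, O(unfreeze_account → archive_key), the K-axiom yields O(archive_key).
Premises 9, 10, 11, 12 do not contribute to this derivation.
So O(archive_key) follows.

Yes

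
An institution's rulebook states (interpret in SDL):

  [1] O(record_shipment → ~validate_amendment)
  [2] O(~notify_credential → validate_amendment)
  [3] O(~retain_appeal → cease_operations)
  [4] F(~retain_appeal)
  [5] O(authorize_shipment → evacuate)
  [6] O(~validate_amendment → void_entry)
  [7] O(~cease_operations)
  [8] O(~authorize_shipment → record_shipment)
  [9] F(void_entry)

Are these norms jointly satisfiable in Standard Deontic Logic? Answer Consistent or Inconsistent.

Consistent

Premise 3 is O(~retain_appeal → cease_operations), but O(~retain_appeal) is not derivable from the premises, so it does not yield O(cease_operations).
So O(cease_operations) is not derivable, and the apparent clash with O(~cease_operations) does not arise.
A world satisfying every obligation exists (e.g. authorize_shipment=true, cease_operations=false, evacuate=true, notify_credential=false, record_shipment=false, retain_appeal=true, validate_amendment=true, void_entry=false); no atom is both obligatory and forbidden, so the set is consistent.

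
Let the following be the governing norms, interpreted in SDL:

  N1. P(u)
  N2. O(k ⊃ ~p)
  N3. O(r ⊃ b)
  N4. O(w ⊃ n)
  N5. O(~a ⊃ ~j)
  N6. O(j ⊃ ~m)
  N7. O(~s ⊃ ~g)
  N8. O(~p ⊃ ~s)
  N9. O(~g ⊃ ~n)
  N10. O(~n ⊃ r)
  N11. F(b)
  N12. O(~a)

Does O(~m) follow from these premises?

Premise 6 is O(j ⊃ ~m), but O(j) is not derivable from the premises, so it does not yield O(~m).
No other premise forces O(~m). An ideal world satisfying every premise can still have ~m false, so O(~m) is not derivable.

No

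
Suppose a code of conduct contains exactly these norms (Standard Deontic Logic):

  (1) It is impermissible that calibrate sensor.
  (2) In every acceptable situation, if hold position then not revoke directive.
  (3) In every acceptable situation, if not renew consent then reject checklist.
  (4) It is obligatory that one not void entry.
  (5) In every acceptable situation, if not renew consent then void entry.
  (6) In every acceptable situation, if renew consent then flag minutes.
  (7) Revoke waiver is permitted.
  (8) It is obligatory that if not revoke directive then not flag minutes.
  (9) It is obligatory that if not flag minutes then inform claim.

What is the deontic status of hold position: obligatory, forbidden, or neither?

Forbidden

Premise 4 states O(¬void_entry) outright.
The contrapositive of premise 5 (O(¬renew_consent → void_entry)) is O(¬void_entry → renew_consent), and O(¬void_entry) is already established, so O(renew_consent).
From O(renew_consent) and premise 6, O(renew_consent → flag_minutes), we obtain O(flag_minutes).
Premise 8, O(¬revoke_directive → ¬flag_minutes), contraposes to O(flag_minutes → revoke_directive); with O(flag_minutes) we get O(revoke_directive).
The contrapositive of premise 2 (O(hold_position → ¬revoke_directive)) is O(revoke_directive → ¬hold_position), and O(revoke_directive) is already established, so O(¬hold_position).
Premises 1, 3, 7, 9 do not contribute to this derivation.
Thus O(¬hold_position), which is F(hold_position): hold_position is forbidden.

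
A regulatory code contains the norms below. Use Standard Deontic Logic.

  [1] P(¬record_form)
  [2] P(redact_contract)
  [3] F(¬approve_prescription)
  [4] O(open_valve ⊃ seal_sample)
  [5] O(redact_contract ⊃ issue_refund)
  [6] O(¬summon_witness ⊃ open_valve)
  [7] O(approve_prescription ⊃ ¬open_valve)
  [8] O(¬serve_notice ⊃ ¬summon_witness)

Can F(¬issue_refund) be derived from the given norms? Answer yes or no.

Premise 5 is O(redact_contract ⊃ issue_refund), but O(redact_contract) is not derivable from the premises (the permission P(redact_contract) asserts only ¬O(¬redact_contract), not O(redact_contract)), so it does not yield O(issue_refund).
No other premise forces O(issue_refund). An ideal world satisfying every premise can still have ¬issue_refund true, so F(¬issue_refund) is not derivable.

No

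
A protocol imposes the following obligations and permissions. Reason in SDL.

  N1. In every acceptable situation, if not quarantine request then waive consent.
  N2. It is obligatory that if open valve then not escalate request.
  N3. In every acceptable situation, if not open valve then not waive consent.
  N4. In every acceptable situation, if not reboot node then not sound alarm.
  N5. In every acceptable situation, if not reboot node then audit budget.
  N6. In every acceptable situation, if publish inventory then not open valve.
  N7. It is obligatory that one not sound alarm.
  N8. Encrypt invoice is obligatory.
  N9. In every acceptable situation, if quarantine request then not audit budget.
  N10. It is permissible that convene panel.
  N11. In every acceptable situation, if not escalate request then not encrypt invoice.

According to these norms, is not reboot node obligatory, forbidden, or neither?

Premise 8 gives O(encrypt_invoice).
Premise 11, O(¬escalate_request → ¬encrypt_invoice), contraposes to O(encrypt_invoice → escalate_request); with O(encrypt_invoice) we get O(escalate_request).
The contrapositive of premise 2 (O(open_valve → ¬escalate_request)) is O(escalate_request → ¬open_valve), and O(escalate_request) is already established, so O(¬open_valve).
From O(¬open_valve) and premise 3, O(¬open_valve → ¬waive_consent), we obtain O(¬waive_consent).
Premise 1, O(¬quarantine_request → waive_consent), contraposes to O(¬waive_consent → quarantine_request); with O(¬waive_consent) we get O(quarantine_request).
From O(quarantine_request) and premise 9, O(quarantine_request → ¬audit_budget), we obtain O(¬audit_budget).
Premise 5, O(¬reboot_node → audit_budget), contraposes to O(¬audit_budget → reboot_node); with O(¬audit_budget) we get O(reboot_node).
Premises 4, 6, 7, 10 do not contribute to this derivation.
Thus O(reboot_node), which is F(¬reboot_node): ¬reboot_node is forbidden.

Forbidden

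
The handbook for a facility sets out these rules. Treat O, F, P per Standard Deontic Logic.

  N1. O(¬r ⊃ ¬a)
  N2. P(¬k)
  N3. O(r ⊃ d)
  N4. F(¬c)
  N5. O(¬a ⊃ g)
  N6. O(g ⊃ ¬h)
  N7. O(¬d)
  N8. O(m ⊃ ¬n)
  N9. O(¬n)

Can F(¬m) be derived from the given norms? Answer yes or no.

Premise 8 is O(m ⊃ ¬n); even if O(¬n) held, inferring O(m) would be affirming the consequent — invalid.
No other premise forces O(m). An ideal world satisfying every premise can still have ¬m true, so F(¬m) is not derivable.

No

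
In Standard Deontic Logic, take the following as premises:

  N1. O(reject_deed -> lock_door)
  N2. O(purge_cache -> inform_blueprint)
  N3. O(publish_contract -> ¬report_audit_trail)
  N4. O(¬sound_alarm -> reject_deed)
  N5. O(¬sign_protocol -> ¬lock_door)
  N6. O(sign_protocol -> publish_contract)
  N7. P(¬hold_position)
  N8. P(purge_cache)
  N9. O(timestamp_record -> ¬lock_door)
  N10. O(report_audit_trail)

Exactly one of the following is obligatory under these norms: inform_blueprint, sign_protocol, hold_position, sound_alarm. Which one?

sound_alarm

Premise 10 states O(report_audit_trail) outright.
Premise 3, O(publish_contract -> ¬report_audit_trail), contraposes to O(report_audit_trail -> ¬publish_contract); with O(report_audit_trail) we get O(¬publish_contract).
Premise 6 is O(sign_protocol -> publish_contract); contrapositively O(¬publish_contract -> ¬sign_protocol). Since O(¬publish_contract) holds, K gives O(¬sign_protocol).
Premise 5 is O(¬sign_protocol -> ¬lock_door); since O(¬sign_protocol), deontic closure gives O(¬lock_door).
Premise 1 is O(reject_deed -> lock_door); contrapositively O(¬lock_door -> ¬reject_deed). Since O(¬lock_door) holds, K gives O(¬reject_deed).
Premise 4, O(¬sound_alarm -> reject_deed), contraposes to O(¬reject_deed -> sound_alarm); with O(¬reject_deed) we get O(sound_alarm).
So O(sound_alarm) holds — sound_alarm is obligatory. None of the other listed options is made obligatory by any chain of premises.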